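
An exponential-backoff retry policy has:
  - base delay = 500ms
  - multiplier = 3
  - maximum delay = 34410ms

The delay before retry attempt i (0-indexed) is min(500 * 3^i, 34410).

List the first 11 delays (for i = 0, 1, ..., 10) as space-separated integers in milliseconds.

Computing each delay:
  i=0: min(500*3^0, 34410) = 500
  i=1: min(500*3^1, 34410) = 1500
  i=2: min(500*3^2, 34410) = 4500
  i=3: min(500*3^3, 34410) = 13500
  i=4: min(500*3^4, 34410) = 34410
  i=5: min(500*3^5, 34410) = 34410
  i=6: min(500*3^6, 34410) = 34410
  i=7: min(500*3^7, 34410) = 34410
  i=8: min(500*3^8, 34410) = 34410
  i=9: min(500*3^9, 34410) = 34410
  i=10: min(500*3^10, 34410) = 34410

Answer: 500 1500 4500 13500 34410 34410 34410 34410 34410 34410 34410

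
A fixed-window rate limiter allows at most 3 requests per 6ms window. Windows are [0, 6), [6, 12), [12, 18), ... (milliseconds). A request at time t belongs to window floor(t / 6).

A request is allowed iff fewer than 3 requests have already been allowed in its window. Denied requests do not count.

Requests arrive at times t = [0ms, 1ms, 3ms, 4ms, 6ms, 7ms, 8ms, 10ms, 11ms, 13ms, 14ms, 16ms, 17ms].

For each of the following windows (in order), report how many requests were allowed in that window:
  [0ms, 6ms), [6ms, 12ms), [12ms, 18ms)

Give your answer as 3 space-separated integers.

Processing requests:
  req#1 t=0ms (window 0): ALLOW
  req#2 t=1ms (window 0): ALLOW
  req#3 t=3ms (window 0): ALLOW
  req#4 t=4ms (window 0): DENY
  req#5 t=6ms (window 1): ALLOW
  req#6 t=7ms (window 1): ALLOW
  req#7 t=8ms (window 1): ALLOW
  req#8 t=10ms (window 1): DENY
  req#9 t=11ms (window 1): DENY
  req#10 t=13ms (window 2): ALLOW
  req#11 t=14ms (window 2): ALLOW
  req#12 t=16ms (window 2): ALLOW
  req#13 t=17ms (window 2): DENY

Allowed counts by window: 3 3 3

Answer: 3 3 3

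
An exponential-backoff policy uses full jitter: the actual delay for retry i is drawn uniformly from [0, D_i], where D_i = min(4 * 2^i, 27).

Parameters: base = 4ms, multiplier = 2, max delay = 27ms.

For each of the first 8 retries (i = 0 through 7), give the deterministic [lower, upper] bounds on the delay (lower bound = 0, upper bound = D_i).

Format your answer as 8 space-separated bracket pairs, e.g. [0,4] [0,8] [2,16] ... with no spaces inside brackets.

Answer: [0,4] [0,8] [0,16] [0,27] [0,27] [0,27] [0,27] [0,27]

Derivation:
Computing bounds per retry:
  i=0: D_i=min(4*2^0,27)=4, bounds=[0,4]
  i=1: D_i=min(4*2^1,27)=8, bounds=[0,8]
  i=2: D_i=min(4*2^2,27)=16, bounds=[0,16]
  i=3: D_i=min(4*2^3,27)=27, bounds=[0,27]
  i=4: D_i=min(4*2^4,27)=27, bounds=[0,27]
  i=5: D_i=min(4*2^5,27)=27, bounds=[0,27]
  i=6: D_i=min(4*2^6,27)=27, bounds=[0,27]
  i=7: D_i=min(4*2^7,27)=27, bounds=[0,27]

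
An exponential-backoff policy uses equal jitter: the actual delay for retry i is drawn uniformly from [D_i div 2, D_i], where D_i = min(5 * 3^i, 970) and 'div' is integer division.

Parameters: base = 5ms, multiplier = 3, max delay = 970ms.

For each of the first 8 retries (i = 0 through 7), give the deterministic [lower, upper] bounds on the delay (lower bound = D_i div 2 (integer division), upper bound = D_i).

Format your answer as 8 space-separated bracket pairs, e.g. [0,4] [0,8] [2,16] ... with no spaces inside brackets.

Answer: [2,5] [7,15] [22,45] [67,135] [202,405] [485,970] [485,970] [485,970]

Derivation:
Computing bounds per retry:
  i=0: D_i=min(5*3^0,970)=5, bounds=[2,5]
  i=1: D_i=min(5*3^1,970)=15, bounds=[7,15]
  i=2: D_i=min(5*3^2,970)=45, bounds=[22,45]
  i=3: D_i=min(5*3^3,970)=135, bounds=[67,135]
  i=4: D_i=min(5*3^4,970)=405, bounds=[202,405]
  i=5: D_i=min(5*3^5,970)=970, bounds=[485,970]
  i=6: D_i=min(5*3^6,970)=970, bounds=[485,970]
  i=7: D_i=min(5*3^7,970)=970, bounds=[485,970]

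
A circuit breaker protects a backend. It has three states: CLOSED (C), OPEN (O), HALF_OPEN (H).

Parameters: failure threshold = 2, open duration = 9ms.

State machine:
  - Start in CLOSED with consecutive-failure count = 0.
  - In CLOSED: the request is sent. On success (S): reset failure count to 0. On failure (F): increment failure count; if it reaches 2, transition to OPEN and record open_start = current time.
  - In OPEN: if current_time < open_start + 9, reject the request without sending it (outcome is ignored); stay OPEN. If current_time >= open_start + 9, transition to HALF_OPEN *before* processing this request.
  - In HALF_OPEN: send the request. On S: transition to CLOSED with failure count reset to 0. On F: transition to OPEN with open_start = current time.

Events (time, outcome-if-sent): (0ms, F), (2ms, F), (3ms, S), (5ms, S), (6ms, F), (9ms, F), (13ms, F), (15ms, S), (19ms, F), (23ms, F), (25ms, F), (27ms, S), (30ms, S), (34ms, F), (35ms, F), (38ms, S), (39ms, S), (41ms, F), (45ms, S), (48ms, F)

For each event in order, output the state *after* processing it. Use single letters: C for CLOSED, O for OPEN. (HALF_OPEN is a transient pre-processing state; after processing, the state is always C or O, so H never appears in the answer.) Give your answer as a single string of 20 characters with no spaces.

State after each event:
  event#1 t=0ms outcome=F: state=CLOSED
  event#2 t=2ms outcome=F: state=OPEN
  event#3 t=3ms outcome=S: state=OPEN
  event#4 t=5ms outcome=S: state=OPEN
  event#5 t=6ms outcome=F: state=OPEN
  event#6 t=9ms outcome=F: state=OPEN
  event#7 t=13ms outcome=F: state=OPEN
  event#8 t=15ms outcome=S: state=OPEN
  event#9 t=19ms outcome=F: state=OPEN
  event#10 t=23ms outcome=F: state=OPEN
  event#11 t=25ms outcome=F: state=OPEN
  event#12 t=27ms outcome=S: state=OPEN
  event#13 t=30ms outcome=S: state=OPEN
  event#14 t=34ms outcome=F: state=OPEN
  event#15 t=35ms outcome=F: state=OPEN
  event#16 t=38ms outcome=S: state=OPEN
  event#17 t=39ms outcome=S: state=OPEN
  event#18 t=41ms outcome=F: state=OPEN
  event#19 t=45ms outcome=S: state=CLOSED
  event#20 t=48ms outcome=F: state=CLOSED

Answer: COOOOOOOOOOOOOOOOOCC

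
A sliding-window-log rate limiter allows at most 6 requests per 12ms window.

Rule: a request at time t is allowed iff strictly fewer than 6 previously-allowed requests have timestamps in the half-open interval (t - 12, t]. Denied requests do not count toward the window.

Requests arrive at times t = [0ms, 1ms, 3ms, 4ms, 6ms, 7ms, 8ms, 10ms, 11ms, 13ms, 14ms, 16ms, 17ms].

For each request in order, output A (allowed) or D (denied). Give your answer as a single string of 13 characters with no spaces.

Answer: AAAAAADDDAAAA

Derivation:
Tracking allowed requests in the window:
  req#1 t=0ms: ALLOW
  req#2 t=1ms: ALLOW
  req#3 t=3ms: ALLOW
  req#4 t=4ms: ALLOW
  req#5 t=6ms: ALLOW
  req#6 t=7ms: ALLOW
  req#7 t=8ms: DENY
  req#8 t=10ms: DENY
  req#9 t=11ms: DENY
  req#10 t=13ms: ALLOW
  req#11 t=14ms: ALLOW
  req#12 t=16ms: ALLOW
  req#13 t=17ms: ALLOW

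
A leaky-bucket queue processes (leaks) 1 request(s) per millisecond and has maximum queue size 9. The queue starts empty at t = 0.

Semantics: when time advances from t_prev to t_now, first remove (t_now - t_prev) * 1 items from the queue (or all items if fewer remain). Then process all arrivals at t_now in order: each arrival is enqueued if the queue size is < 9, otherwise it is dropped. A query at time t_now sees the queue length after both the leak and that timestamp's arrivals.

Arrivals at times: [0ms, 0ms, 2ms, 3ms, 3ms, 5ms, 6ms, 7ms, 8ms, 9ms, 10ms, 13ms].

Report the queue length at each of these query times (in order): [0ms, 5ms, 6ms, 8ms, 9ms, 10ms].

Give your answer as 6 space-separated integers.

Queue lengths at query times:
  query t=0ms: backlog = 2
  query t=5ms: backlog = 1
  query t=6ms: backlog = 1
  query t=8ms: backlog = 1
  query t=9ms: backlog = 1
  query t=10ms: backlog = 1

Answer: 2 1 1 1 1 1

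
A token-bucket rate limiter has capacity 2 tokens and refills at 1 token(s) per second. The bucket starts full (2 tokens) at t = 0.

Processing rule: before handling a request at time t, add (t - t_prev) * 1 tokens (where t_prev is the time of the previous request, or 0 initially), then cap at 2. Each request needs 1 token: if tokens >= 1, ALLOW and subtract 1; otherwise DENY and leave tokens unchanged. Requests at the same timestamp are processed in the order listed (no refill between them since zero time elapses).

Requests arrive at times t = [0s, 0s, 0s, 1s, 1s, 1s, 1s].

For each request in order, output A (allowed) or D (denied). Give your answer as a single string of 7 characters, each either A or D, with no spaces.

Answer: AADADDD

Derivation:
Simulating step by step:
  req#1 t=0s: ALLOW
  req#2 t=0s: ALLOW
  req#3 t=0s: DENY
  req#4 t=1s: ALLOW
  req#5 t=1s: DENY
  req#6 t=1s: DENY
  req#7 t=1s: DENY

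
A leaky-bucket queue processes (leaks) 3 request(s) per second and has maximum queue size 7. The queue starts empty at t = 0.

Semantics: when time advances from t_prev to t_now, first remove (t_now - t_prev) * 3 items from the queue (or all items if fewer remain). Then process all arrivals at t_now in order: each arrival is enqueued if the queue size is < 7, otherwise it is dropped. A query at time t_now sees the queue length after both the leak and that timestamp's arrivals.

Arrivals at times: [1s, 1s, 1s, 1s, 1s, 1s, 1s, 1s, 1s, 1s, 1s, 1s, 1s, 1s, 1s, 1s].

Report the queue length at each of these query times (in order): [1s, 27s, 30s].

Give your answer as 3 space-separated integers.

Queue lengths at query times:
  query t=1s: backlog = 7
  query t=27s: backlog = 0
  query t=30s: backlog = 0

Answer: 7 0 0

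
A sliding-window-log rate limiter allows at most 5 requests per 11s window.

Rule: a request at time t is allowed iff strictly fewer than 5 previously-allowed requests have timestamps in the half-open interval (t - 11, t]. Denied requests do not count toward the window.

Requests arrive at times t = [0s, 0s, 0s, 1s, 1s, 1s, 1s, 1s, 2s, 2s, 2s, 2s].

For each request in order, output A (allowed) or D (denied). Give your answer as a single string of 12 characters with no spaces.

Tracking allowed requests in the window:
  req#1 t=0s: ALLOW
  req#2 t=0s: ALLOW
  req#3 t=0s: ALLOW
  req#4 t=1s: ALLOW
  req#5 t=1s: ALLOW
  req#6 t=1s: DENY
  req#7 t=1s: DENY
  req#8 t=1s: DENY
  req#9 t=2s: DENY
  req#10 t=2s: DENY
  req#11 t=2s: DENY
  req#12 t=2s: DENY

Answer: AAAAADDDDDDD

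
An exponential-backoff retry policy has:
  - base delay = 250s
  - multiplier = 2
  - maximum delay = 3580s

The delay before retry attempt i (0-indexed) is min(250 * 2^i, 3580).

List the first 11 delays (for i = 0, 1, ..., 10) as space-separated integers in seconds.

Computing each delay:
  i=0: min(250*2^0, 3580) = 250
  i=1: min(250*2^1, 3580) = 500
  i=2: min(250*2^2, 3580) = 1000
  i=3: min(250*2^3, 3580) = 2000
  i=4: min(250*2^4, 3580) = 3580
  i=5: min(250*2^5, 3580) = 3580
  i=6: min(250*2^6, 3580) = 3580
  i=7: min(250*2^7, 3580) = 3580
  i=8: min(250*2^8, 3580) = 3580
  i=9: min(250*2^9, 3580) = 3580
  i=10: min(250*2^10, 3580) = 3580

Answer: 250 500 1000 2000 3580 3580 3580 3580 3580 3580 3580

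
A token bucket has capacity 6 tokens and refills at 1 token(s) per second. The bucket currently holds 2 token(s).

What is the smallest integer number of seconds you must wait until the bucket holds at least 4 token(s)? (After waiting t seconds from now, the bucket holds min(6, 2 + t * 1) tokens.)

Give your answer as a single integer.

Answer: 2

Derivation:
Need 2 + t * 1 >= 4, so t >= 2/1.
Smallest integer t = ceil(2/1) = 2.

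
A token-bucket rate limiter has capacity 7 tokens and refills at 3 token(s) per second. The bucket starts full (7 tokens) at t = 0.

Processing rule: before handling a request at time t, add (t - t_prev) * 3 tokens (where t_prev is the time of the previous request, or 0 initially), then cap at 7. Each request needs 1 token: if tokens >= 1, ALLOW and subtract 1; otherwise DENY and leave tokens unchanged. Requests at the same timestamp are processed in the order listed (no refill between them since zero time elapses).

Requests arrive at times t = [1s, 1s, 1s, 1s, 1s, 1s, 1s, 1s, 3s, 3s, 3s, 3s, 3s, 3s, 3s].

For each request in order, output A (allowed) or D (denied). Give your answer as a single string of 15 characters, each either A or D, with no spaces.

Simulating step by step:
  req#1 t=1s: ALLOW
  req#2 t=1s: ALLOW
  req#3 t=1s: ALLOW
  req#4 t=1s: ALLOW
  req#5 t=1s: ALLOW
  req#6 t=1s: ALLOW
  req#7 t=1s: ALLOW
  req#8 t=1s: DENY
  req#9 t=3s: ALLOW
  req#10 t=3s: ALLOW
  req#11 t=3s: ALLOW
  req#12 t=3s: ALLOW
  req#13 t=3s: ALLOW
  req#14 t=3s: ALLOW
  req#15 t=3s: DENY

Answer: AAAAAAADAAAAAAD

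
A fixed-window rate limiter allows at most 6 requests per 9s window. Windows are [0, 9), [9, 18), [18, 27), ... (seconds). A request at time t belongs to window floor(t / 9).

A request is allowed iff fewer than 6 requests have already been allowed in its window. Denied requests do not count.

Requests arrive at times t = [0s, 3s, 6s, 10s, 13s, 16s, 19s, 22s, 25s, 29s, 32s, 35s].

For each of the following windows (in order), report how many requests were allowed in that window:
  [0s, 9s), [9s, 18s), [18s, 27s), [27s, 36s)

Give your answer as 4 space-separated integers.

Processing requests:
  req#1 t=0s (window 0): ALLOW
  req#2 t=3s (window 0): ALLOW
  req#3 t=6s (window 0): ALLOW
  req#4 t=10s (window 1): ALLOW
  req#5 t=13s (window 1): ALLOW
  req#6 t=16s (window 1): ALLOW
  req#7 t=19s (window 2): ALLOW
  req#8 t=22s (window 2): ALLOW
  req#9 t=25s (window 2): ALLOW
  req#10 t=29s (window 3): ALLOW
  req#11 t=32s (window 3): ALLOW
  req#12 t=35s (window 3): ALLOW

Allowed counts by window: 3 3 3 3

Answer: 3 3 3 3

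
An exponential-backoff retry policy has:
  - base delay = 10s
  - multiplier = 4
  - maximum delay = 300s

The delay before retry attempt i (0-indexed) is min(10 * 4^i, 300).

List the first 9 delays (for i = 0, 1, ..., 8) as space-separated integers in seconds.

Answer: 10 40 160 300 300 300 300 300 300

Derivation:
Computing each delay:
  i=0: min(10*4^0, 300) = 10
  i=1: min(10*4^1, 300) = 40
  i=2: min(10*4^2, 300) = 160
  i=3: min(10*4^3, 300) = 300
  i=4: min(10*4^4, 300) = 300
  i=5: min(10*4^5, 300) = 300
  i=6: min(10*4^6, 300) = 300
  i=7: min(10*4^7, 300) = 300
  i=8: min(10*4^8, 300) = 300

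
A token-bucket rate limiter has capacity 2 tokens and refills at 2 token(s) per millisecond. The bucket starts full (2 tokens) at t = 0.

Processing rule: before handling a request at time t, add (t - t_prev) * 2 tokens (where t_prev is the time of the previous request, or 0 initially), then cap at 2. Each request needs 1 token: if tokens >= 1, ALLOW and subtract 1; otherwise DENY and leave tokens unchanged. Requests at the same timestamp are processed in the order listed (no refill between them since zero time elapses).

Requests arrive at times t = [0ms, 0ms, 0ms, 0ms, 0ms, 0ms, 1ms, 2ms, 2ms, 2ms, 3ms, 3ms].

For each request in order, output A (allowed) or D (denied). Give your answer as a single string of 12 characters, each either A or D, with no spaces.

Simulating step by step:
  req#1 t=0ms: ALLOW
  req#2 t=0ms: ALLOW
  req#3 t=0ms: DENY
  req#4 t=0ms: DENY
  req#5 t=0ms: DENY
  req#6 t=0ms: DENY
  req#7 t=1ms: ALLOW
  req#8 t=2ms: ALLOW
  req#9 t=2ms: ALLOW
  req#10 t=2ms: DENY
  req#11 t=3ms: ALLOW
  req#12 t=3ms: ALLOW

Answer: AADDDDAAADAA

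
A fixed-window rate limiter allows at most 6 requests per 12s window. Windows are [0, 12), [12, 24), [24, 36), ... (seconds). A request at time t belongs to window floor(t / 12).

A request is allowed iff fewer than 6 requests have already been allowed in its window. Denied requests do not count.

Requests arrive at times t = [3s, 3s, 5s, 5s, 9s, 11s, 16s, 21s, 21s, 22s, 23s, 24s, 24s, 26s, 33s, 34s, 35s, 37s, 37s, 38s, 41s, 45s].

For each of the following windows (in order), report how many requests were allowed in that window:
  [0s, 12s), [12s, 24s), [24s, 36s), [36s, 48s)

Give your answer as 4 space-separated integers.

Answer: 6 5 6 5

Derivation:
Processing requests:
  req#1 t=3s (window 0): ALLOW
  req#2 t=3s (window 0): ALLOW
  req#3 t=5s (window 0): ALLOW
  req#4 t=5s (window 0): ALLOW
  req#5 t=9s (window 0): ALLOW
  req#6 t=11s (window 0): ALLOW
  req#7 t=16s (window 1): ALLOW
  req#8 t=21s (window 1): ALLOW
  req#9 t=21s (window 1): ALLOW
  req#10 t=22s (window 1): ALLOW
  req#11 t=23s (window 1): ALLOW
  req#12 t=24s (window 2): ALLOW
  req#13 t=24s (window 2): ALLOW
  req#14 t=26s (window 2): ALLOW
  req#15 t=33s (window 2): ALLOW
  req#16 t=34s (window 2): ALLOW
  req#17 t=35s (window 2): ALLOW
  req#18 t=37s (window 3): ALLOW
  req#19 t=37s (window 3): ALLOW
  req#20 t=38s (window 3): ALLOW
  req#21 t=41s (window 3): ALLOW
  req#22 t=45s (window 3): ALLOW

Allowed counts by window: 6 5 6 5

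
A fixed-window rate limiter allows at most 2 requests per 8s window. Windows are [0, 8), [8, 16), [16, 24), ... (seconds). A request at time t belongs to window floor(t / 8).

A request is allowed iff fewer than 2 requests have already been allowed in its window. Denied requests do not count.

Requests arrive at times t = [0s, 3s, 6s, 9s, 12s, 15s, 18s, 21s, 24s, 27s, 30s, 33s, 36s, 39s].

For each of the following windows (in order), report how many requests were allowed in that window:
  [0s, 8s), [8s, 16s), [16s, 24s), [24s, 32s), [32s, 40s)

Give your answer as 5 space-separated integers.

Processing requests:
  req#1 t=0s (window 0): ALLOW
  req#2 t=3s (window 0): ALLOW
  req#3 t=6s (window 0): DENY
  req#4 t=9s (window 1): ALLOW
  req#5 t=12s (window 1): ALLOW
  req#6 t=15s (window 1): DENY
  req#7 t=18s (window 2): ALLOW
  req#8 t=21s (window 2): ALLOW
  req#9 t=24s (window 3): ALLOW
  req#10 t=27s (window 3): ALLOW
  req#11 t=30s (window 3): DENY
  req#12 t=33s (window 4): ALLOW
  req#13 t=36s (window 4): ALLOW
  req#14 t=39s (window 4): DENY

Allowed counts by window: 2 2 2 2 2

Answer: 2 2 2 2 2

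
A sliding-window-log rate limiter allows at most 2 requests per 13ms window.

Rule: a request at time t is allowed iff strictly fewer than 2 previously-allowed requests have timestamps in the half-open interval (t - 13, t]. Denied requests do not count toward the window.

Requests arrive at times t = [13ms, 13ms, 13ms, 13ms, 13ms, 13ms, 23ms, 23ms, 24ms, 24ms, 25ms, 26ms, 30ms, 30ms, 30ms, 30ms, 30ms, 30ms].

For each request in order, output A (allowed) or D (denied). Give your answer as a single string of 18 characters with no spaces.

Answer: AADDDDDDDDDAADDDDD

Derivation:
Tracking allowed requests in the window:
  req#1 t=13ms: ALLOW
  req#2 t=13ms: ALLOW
  req#3 t=13ms: DENY
  req#4 t=13ms: DENY
  req#5 t=13ms: DENY
  req#6 t=13ms: DENY
  req#7 t=23ms: DENY
  req#8 t=23ms: DENY
  req#9 t=24ms: DENY
  req#10 t=24ms: DENY
  req#11 t=25ms: DENY
  req#12 t=26ms: ALLOW
  req#13 t=30ms: ALLOW
  req#14 t=30ms: DENY
  req#15 t=30ms: DENY
  req#16 t=30ms: DENY
  req#17 t=30ms: DENY
  req#18 t=30ms: DENY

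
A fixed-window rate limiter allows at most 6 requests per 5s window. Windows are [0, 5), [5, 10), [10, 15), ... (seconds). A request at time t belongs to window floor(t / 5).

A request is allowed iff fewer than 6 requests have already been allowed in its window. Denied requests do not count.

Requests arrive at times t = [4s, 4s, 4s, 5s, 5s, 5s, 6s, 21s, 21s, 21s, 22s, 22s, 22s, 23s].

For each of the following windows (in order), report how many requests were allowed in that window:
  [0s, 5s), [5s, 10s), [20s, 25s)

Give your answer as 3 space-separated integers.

Answer: 3 4 6

Derivation:
Processing requests:
  req#1 t=4s (window 0): ALLOW
  req#2 t=4s (window 0): ALLOW
  req#3 t=4s (window 0): ALLOW
  req#4 t=5s (window 1): ALLOW
  req#5 t=5s (window 1): ALLOW
  req#6 t=5s (window 1): ALLOW
  req#7 t=6s (window 1): ALLOW
  req#8 t=21s (window 4): ALLOW
  req#9 t=21s (window 4): ALLOW
  req#10 t=21s (window 4): ALLOW
  req#11 t=22s (window 4): ALLOW
  req#12 t=22s (window 4): ALLOW
  req#13 t=22s (window 4): ALLOW
  req#14 t=23s (window 4): DENY

Allowed counts by window: 3 4 6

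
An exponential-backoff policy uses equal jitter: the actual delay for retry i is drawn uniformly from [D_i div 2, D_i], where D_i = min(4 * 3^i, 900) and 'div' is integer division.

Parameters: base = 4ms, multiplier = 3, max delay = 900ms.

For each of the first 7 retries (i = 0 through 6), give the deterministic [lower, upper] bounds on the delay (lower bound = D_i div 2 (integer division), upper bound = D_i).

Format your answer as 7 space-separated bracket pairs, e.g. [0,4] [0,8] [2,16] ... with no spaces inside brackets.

Answer: [2,4] [6,12] [18,36] [54,108] [162,324] [450,900] [450,900]

Derivation:
Computing bounds per retry:
  i=0: D_i=min(4*3^0,900)=4, bounds=[2,4]
  i=1: D_i=min(4*3^1,900)=12, bounds=[6,12]
  i=2: D_i=min(4*3^2,900)=36, bounds=[18,36]
  i=3: D_i=min(4*3^3,900)=108, bounds=[54,108]
  i=4: D_i=min(4*3^4,900)=324, bounds=[162,324]
  i=5: D_i=min(4*3^5,900)=900, bounds=[450,900]
  i=6: D_i=min(4*3^6,900)=900, bounds=[450,900]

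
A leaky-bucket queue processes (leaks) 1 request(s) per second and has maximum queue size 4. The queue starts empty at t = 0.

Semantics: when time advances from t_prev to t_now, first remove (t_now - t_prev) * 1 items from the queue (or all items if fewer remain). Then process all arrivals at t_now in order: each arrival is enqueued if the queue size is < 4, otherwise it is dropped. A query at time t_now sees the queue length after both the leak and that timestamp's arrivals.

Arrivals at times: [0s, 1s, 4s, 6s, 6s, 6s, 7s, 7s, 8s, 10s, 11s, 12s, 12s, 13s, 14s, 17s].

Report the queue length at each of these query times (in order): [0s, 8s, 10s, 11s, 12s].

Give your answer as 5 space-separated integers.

Answer: 1 4 3 3 4

Derivation:
Queue lengths at query times:
  query t=0s: backlog = 1
  query t=8s: backlog = 4
  query t=10s: backlog = 3
  query t=11s: backlog = 3
  query t=12s: backlog = 4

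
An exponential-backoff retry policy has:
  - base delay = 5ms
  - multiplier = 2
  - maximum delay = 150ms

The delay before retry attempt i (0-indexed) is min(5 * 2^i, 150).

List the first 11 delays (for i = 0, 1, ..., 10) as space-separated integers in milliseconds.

Computing each delay:
  i=0: min(5*2^0, 150) = 5
  i=1: min(5*2^1, 150) = 10
  i=2: min(5*2^2, 150) = 20
  i=3: min(5*2^3, 150) = 40
  i=4: min(5*2^4, 150) = 80
  i=5: min(5*2^5, 150) = 150
  i=6: min(5*2^6, 150) = 150
  i=7: min(5*2^7, 150) = 150
  i=8: min(5*2^8, 150) = 150
  i=9: min(5*2^9, 150) = 150
  i=10: min(5*2^10, 150) = 150

Answer: 5 10 20 40 80 150 150 150 150 150 150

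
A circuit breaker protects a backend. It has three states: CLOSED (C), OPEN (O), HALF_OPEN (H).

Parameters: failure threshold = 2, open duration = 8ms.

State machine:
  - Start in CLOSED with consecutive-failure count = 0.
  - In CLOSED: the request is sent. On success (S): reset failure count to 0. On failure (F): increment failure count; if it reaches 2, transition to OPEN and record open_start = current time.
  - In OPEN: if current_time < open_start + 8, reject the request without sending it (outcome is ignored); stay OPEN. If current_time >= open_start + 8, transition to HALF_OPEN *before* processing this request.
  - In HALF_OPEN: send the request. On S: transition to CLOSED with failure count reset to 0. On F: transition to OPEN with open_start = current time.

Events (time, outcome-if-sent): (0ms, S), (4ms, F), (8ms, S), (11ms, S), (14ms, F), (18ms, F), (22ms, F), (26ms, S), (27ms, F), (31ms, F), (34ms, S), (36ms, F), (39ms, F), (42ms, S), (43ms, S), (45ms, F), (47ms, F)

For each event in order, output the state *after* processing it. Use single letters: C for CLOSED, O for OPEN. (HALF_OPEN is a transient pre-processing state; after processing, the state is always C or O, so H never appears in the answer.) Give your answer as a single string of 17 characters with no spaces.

Answer: CCCCCOOCCOOOOOOOO

Derivation:
State after each event:
  event#1 t=0ms outcome=S: state=CLOSED
  event#2 t=4ms outcome=F: state=CLOSED
  event#3 t=8ms outcome=S: state=CLOSED
  event#4 t=11ms outcome=S: state=CLOSED
  event#5 t=14ms outcome=F: state=CLOSED
  event#6 t=18ms outcome=F: state=OPEN
  event#7 t=22ms outcome=F: state=OPEN
  event#8 t=26ms outcome=S: state=CLOSED
  event#9 t=27ms outcome=F: state=CLOSED
  event#10 t=31ms outcome=F: state=OPEN
  event#11 t=34ms outcome=S: state=OPEN
  event#12 t=36ms outcome=F: state=OPEN
  event#13 t=39ms outcome=F: state=OPEN
  event#14 t=42ms outcome=S: state=OPEN
  event#15 t=43ms outcome=S: state=OPEN
  event#16 t=45ms outcome=F: state=OPEN
  event#17 t=47ms outcome=F: state=OPEN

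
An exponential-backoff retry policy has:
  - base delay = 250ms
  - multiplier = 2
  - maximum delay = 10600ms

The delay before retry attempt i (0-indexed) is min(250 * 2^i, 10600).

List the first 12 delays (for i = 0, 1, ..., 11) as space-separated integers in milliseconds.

Computing each delay:
  i=0: min(250*2^0, 10600) = 250
  i=1: min(250*2^1, 10600) = 500
  i=2: min(250*2^2, 10600) = 1000
  i=3: min(250*2^3, 10600) = 2000
  i=4: min(250*2^4, 10600) = 4000
  i=5: min(250*2^5, 10600) = 8000
  i=6: min(250*2^6, 10600) = 10600
  i=7: min(250*2^7, 10600) = 10600
  i=8: min(250*2^8, 10600) = 10600
  i=9: min(250*2^9, 10600) = 10600
  i=10: min(250*2^10, 10600) = 10600
  i=11: min(250*2^11, 10600) = 10600

Answer: 250 500 1000 2000 4000 8000 10600 10600 10600 10600 10600 10600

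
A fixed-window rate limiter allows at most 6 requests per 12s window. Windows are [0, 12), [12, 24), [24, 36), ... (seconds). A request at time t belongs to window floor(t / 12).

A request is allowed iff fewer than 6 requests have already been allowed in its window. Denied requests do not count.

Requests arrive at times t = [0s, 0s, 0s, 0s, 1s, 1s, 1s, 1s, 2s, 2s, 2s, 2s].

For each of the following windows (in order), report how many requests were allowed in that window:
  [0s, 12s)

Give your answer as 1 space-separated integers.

Answer: 6

Derivation:
Processing requests:
  req#1 t=0s (window 0): ALLOW
  req#2 t=0s (window 0): ALLOW
  req#3 t=0s (window 0): ALLOW
  req#4 t=0s (window 0): ALLOW
  req#5 t=1s (window 0): ALLOW
  req#6 t=1s (window 0): ALLOW
  req#7 t=1s (window 0): DENY
  req#8 t=1s (window 0): DENY
  req#9 t=2s (window 0): DENY
  req#10 t=2s (window 0): DENY
  req#11 t=2s (window 0): DENY
  req#12 t=2s (window 0): DENY

Allowed counts by window: 6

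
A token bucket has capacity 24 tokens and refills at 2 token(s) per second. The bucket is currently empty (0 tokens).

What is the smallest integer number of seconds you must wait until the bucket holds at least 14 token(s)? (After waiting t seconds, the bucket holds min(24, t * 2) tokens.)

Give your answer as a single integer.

Need t * 2 >= 14, so t >= 14/2.
Smallest integer t = ceil(14/2) = 7.

Answer: 7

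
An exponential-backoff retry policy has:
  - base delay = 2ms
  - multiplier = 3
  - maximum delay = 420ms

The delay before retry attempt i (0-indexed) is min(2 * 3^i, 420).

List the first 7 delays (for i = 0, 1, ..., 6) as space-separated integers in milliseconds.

Computing each delay:
  i=0: min(2*3^0, 420) = 2
  i=1: min(2*3^1, 420) = 6
  i=2: min(2*3^2, 420) = 18
  i=3: min(2*3^3, 420) = 54
  i=4: min(2*3^4, 420) = 162
  i=5: min(2*3^5, 420) = 420
  i=6: min(2*3^6, 420) = 420

Answer: 2 6 18 54 162 420 420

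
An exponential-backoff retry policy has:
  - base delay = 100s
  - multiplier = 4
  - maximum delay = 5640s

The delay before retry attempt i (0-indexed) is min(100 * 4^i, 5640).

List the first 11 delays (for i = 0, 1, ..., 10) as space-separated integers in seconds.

Computing each delay:
  i=0: min(100*4^0, 5640) = 100
  i=1: min(100*4^1, 5640) = 400
  i=2: min(100*4^2, 5640) = 1600
  i=3: min(100*4^3, 5640) = 5640
  i=4: min(100*4^4, 5640) = 5640
  i=5: min(100*4^5, 5640) = 5640
  i=6: min(100*4^6, 5640) = 5640
  i=7: min(100*4^7, 5640) = 5640
  i=8: min(100*4^8, 5640) = 5640
  i=9: min(100*4^9, 5640) = 5640
  i=10: min(100*4^10, 5640) = 5640

Answer: 100 400 1600 5640 5640 5640 5640 5640 5640 5640 5640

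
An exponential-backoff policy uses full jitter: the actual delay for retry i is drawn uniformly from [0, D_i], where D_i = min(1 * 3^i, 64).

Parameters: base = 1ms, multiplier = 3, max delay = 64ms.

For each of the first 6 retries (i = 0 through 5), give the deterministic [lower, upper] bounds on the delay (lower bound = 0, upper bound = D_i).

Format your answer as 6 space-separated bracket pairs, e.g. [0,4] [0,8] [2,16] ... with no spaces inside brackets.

Computing bounds per retry:
  i=0: D_i=min(1*3^0,64)=1, bounds=[0,1]
  i=1: D_i=min(1*3^1,64)=3, bounds=[0,3]
  i=2: D_i=min(1*3^2,64)=9, bounds=[0,9]
  i=3: D_i=min(1*3^3,64)=27, bounds=[0,27]
  i=4: D_i=min(1*3^4,64)=64, bounds=[0,64]
  i=5: D_i=min(1*3^5,64)=64, bounds=[0,64]

Answer: [0,1] [0,3] [0,9] [0,27] [0,64] [0,64]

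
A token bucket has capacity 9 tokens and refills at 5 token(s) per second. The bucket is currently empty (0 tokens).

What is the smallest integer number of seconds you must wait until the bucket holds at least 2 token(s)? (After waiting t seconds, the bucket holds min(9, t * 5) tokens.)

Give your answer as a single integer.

Answer: 1

Derivation:
Need t * 5 >= 2, so t >= 2/5.
Smallest integer t = ceil(2/5) = 1.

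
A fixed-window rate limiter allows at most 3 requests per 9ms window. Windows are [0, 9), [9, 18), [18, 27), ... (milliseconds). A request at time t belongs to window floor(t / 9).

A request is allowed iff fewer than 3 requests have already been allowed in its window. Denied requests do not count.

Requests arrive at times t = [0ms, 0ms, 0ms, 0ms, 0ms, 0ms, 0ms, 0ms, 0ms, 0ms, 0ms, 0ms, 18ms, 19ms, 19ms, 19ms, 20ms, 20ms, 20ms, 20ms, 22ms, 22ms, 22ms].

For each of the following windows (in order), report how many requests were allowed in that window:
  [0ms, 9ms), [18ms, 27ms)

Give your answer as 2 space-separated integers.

Processing requests:
  req#1 t=0ms (window 0): ALLOW
  req#2 t=0ms (window 0): ALLOW
  req#3 t=0ms (window 0): ALLOW
  req#4 t=0ms (window 0): DENY
  req#5 t=0ms (window 0): DENY
  req#6 t=0ms (window 0): DENY
  req#7 t=0ms (window 0): DENY
  req#8 t=0ms (window 0): DENY
  req#9 t=0ms (window 0): DENY
  req#10 t=0ms (window 0): DENY
  req#11 t=0ms (window 0): DENY
  req#12 t=0ms (window 0): DENY
  req#13 t=18ms (window 2): ALLOW
  req#14 t=19ms (window 2): ALLOW
  req#15 t=19ms (window 2): ALLOW
  req#16 t=19ms (window 2): DENY
  req#17 t=20ms (window 2): DENY
  req#18 t=20ms (window 2): DENY
  req#19 t=20ms (window 2): DENY
  req#20 t=20ms (window 2): DENY
  req#21 t=22ms (window 2): DENY
  req#22 t=22ms (window 2): DENY
  req#23 t=22ms (window 2): DENY

Allowed counts by window: 3 3

Answer: 3 3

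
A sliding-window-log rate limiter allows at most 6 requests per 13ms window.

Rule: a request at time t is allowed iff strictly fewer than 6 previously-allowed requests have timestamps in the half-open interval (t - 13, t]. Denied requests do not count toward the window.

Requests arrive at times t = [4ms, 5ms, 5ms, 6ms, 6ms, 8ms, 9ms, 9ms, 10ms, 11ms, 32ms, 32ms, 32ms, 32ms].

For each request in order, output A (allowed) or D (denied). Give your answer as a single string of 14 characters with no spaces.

Tracking allowed requests in the window:
  req#1 t=4ms: ALLOW
  req#2 t=5ms: ALLOW
  req#3 t=5ms: ALLOW
  req#4 t=6ms: ALLOW
  req#5 t=6ms: ALLOW
  req#6 t=8ms: ALLOW
  req#7 t=9ms: DENY
  req#8 t=9ms: DENY
  req#9 t=10ms: DENY
  req#10 t=11ms: DENY
  req#11 t=32ms: ALLOW
  req#12 t=32ms: ALLOW
  req#13 t=32ms: ALLOW
  req#14 t=32ms: ALLOW

Answer: AAAAAADDDDAAAA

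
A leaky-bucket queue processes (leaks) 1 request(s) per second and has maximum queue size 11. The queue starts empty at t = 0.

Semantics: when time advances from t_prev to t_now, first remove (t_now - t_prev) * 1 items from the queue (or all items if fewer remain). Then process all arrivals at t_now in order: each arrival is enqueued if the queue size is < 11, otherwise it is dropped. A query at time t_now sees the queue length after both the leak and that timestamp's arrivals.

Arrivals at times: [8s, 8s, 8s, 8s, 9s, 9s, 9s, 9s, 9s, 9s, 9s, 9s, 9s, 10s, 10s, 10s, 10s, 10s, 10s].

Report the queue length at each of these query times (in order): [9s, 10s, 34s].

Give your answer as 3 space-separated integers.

Answer: 11 11 0

Derivation:
Queue lengths at query times:
  query t=9s: backlog = 11
  query t=10s: backlog = 11
  query t=34s: backlog = 0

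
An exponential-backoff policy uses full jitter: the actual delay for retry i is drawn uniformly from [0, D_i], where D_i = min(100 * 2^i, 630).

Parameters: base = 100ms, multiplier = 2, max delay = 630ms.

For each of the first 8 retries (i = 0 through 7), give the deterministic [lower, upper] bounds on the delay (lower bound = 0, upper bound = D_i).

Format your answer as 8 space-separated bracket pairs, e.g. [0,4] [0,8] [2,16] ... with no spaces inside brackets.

Answer: [0,100] [0,200] [0,400] [0,630] [0,630] [0,630] [0,630] [0,630]

Derivation:
Computing bounds per retry:
  i=0: D_i=min(100*2^0,630)=100, bounds=[0,100]
  i=1: D_i=min(100*2^1,630)=200, bounds=[0,200]
  i=2: D_i=min(100*2^2,630)=400, bounds=[0,400]
  i=3: D_i=min(100*2^3,630)=630, bounds=[0,630]
  i=4: D_i=min(100*2^4,630)=630, bounds=[0,630]
  i=5: D_i=min(100*2^5,630)=630, bounds=[0,630]
  i=6: D_i=min(100*2^6,630)=630, bounds=[0,630]
  i=7: D_i=min(100*2^7,630)=630, bounds=[0,630]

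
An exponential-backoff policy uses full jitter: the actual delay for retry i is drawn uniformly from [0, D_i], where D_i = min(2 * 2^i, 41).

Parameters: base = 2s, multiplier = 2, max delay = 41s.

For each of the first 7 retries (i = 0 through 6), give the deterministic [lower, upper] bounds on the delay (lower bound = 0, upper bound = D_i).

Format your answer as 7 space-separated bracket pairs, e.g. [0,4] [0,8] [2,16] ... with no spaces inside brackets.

Answer: [0,2] [0,4] [0,8] [0,16] [0,32] [0,41] [0,41]

Derivation:
Computing bounds per retry:
  i=0: D_i=min(2*2^0,41)=2, bounds=[0,2]
  i=1: D_i=min(2*2^1,41)=4, bounds=[0,4]
  i=2: D_i=min(2*2^2,41)=8, bounds=[0,8]
  i=3: D_i=min(2*2^3,41)=16, bounds=[0,16]
  i=4: D_i=min(2*2^4,41)=32, bounds=[0,32]
  i=5: D_i=min(2*2^5,41)=41, bounds=[0,41]
  i=6: D_i=min(2*2^6,41)=41, bounds=[0,41]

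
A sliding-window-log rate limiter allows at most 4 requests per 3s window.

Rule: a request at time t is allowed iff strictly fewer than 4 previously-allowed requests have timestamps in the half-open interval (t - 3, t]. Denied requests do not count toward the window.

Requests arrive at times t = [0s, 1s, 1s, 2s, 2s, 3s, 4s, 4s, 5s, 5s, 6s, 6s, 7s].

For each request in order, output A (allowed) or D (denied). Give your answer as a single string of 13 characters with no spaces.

Answer: AAAADAAAADADA

Derivation:
Tracking allowed requests in the window:
  req#1 t=0s: ALLOW
  req#2 t=1s: ALLOW
  req#3 t=1s: ALLOW
  req#4 t=2s: ALLOW
  req#5 t=2s: DENY
  req#6 t=3s: ALLOW
  req#7 t=4s: ALLOW
  req#8 t=4s: ALLOW
  req#9 t=5s: ALLOW
  req#10 t=5s: DENY
  req#11 t=6s: ALLOW
  req#12 t=6s: DENY
  req#13 t=7s: ALLOW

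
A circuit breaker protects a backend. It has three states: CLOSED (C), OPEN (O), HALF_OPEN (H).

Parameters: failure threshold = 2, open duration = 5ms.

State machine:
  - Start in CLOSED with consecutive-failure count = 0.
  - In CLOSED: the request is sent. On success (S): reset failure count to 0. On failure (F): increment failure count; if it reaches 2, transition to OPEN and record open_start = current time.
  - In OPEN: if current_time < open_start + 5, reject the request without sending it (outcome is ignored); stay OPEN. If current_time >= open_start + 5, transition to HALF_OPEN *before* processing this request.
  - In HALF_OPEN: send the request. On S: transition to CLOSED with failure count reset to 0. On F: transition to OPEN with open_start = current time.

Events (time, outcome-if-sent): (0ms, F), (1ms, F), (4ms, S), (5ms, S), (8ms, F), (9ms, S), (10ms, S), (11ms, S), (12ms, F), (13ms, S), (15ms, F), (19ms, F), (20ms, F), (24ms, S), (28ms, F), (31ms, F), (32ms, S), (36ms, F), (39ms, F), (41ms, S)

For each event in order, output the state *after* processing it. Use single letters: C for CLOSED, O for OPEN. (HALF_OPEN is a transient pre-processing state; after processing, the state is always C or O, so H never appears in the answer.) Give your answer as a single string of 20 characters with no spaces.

Answer: COOOOOOOOCCOOCCOOOOC

Derivation:
State after each event:
  event#1 t=0ms outcome=F: state=CLOSED
  event#2 t=1ms outcome=F: state=OPEN
  event#3 t=4ms outcome=S: state=OPEN
  event#4 t=5ms outcome=S: state=OPEN
  event#5 t=8ms outcome=F: state=OPEN
  event#6 t=9ms outcome=S: state=OPEN
  event#7 t=10ms outcome=S: state=OPEN
  event#8 t=11ms outcome=S: state=OPEN
  event#9 t=12ms outcome=F: state=OPEN
  event#10 t=13ms outcome=S: state=CLOSED
  event#11 t=15ms outcome=F: state=CLOSED
  event#12 t=19ms outcome=F: state=OPEN
  event#13 t=20ms outcome=F: state=OPEN
  event#14 t=24ms outcome=S: state=CLOSED
  event#15 t=28ms outcome=F: state=CLOSED
  event#16 t=31ms outcome=F: state=OPEN
  event#17 t=32ms outcome=S: state=OPEN
  event#18 t=36ms outcome=F: state=OPEN
  event#19 t=39ms outcome=F: state=OPEN
  event#20 t=41ms outcome=S: state=CLOSED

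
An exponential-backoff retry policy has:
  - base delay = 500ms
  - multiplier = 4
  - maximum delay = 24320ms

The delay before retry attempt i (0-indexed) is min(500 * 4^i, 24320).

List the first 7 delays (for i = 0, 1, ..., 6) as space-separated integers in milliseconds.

Computing each delay:
  i=0: min(500*4^0, 24320) = 500
  i=1: min(500*4^1, 24320) = 2000
  i=2: min(500*4^2, 24320) = 8000
  i=3: min(500*4^3, 24320) = 24320
  i=4: min(500*4^4, 24320) = 24320
  i=5: min(500*4^5, 24320) = 24320
  i=6: min(500*4^6, 24320) = 24320

Answer: 500 2000 8000 24320 24320 24320 24320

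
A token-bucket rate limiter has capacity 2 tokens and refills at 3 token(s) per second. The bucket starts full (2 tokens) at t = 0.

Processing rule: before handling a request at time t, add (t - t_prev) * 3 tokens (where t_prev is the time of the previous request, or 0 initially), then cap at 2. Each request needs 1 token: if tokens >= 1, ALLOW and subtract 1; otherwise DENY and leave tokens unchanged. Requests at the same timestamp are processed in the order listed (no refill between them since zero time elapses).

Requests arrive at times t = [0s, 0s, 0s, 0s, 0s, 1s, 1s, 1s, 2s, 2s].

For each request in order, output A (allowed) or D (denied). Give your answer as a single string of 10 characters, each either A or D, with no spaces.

Simulating step by step:
  req#1 t=0s: ALLOW
  req#2 t=0s: ALLOW
  req#3 t=0s: DENY
  req#4 t=0s: DENY
  req#5 t=0s: DENY
  req#6 t=1s: ALLOW
  req#7 t=1s: ALLOW
  req#8 t=1s: DENY
  req#9 t=2s: ALLOW
  req#10 t=2s: ALLOW

Answer: AADDDAADAA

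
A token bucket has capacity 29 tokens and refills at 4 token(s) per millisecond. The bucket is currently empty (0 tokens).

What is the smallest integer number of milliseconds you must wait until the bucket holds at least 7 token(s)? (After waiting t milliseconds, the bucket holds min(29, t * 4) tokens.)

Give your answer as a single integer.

Answer: 2

Derivation:
Need t * 4 >= 7, so t >= 7/4.
Smallest integer t = ceil(7/4) = 2.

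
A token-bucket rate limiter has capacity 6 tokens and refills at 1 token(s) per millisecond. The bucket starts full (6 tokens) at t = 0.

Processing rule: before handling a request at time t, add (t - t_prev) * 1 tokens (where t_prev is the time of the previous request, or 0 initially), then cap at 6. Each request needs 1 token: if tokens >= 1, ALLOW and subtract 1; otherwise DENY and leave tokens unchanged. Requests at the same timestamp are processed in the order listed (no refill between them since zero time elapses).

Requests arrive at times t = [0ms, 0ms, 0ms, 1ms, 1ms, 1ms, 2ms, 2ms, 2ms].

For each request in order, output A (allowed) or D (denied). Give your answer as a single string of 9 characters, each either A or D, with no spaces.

Simulating step by step:
  req#1 t=0ms: ALLOW
  req#2 t=0ms: ALLOW
  req#3 t=0ms: ALLOW
  req#4 t=1ms: ALLOW
  req#5 t=1ms: ALLOW
  req#6 t=1ms: ALLOW
  req#7 t=2ms: ALLOW
  req#8 t=2ms: ALLOW
  req#9 t=2ms: DENY

Answer: AAAAAAAAD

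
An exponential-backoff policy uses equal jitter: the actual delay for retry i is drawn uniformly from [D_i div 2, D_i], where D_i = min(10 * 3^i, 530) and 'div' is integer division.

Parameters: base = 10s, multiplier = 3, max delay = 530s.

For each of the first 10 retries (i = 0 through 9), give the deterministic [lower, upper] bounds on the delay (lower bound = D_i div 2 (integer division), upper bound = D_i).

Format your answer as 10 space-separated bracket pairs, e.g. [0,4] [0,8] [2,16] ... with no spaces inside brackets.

Computing bounds per retry:
  i=0: D_i=min(10*3^0,530)=10, bounds=[5,10]
  i=1: D_i=min(10*3^1,530)=30, bounds=[15,30]
  i=2: D_i=min(10*3^2,530)=90, bounds=[45,90]
  i=3: D_i=min(10*3^3,530)=270, bounds=[135,270]
  i=4: D_i=min(10*3^4,530)=530, bounds=[265,530]
  i=5: D_i=min(10*3^5,530)=530, bounds=[265,530]
  i=6: D_i=min(10*3^6,530)=530, bounds=[265,530]
  i=7: D_i=min(10*3^7,530)=530, bounds=[265,530]
  i=8: D_i=min(10*3^8,530)=530, bounds=[265,530]
  i=9: D_i=min(10*3^9,530)=530, bounds=[265,530]

Answer: [5,10] [15,30] [45,90] [135,270] [265,530] [265,530] [265,530] [265,530] [265,530] [265,530]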